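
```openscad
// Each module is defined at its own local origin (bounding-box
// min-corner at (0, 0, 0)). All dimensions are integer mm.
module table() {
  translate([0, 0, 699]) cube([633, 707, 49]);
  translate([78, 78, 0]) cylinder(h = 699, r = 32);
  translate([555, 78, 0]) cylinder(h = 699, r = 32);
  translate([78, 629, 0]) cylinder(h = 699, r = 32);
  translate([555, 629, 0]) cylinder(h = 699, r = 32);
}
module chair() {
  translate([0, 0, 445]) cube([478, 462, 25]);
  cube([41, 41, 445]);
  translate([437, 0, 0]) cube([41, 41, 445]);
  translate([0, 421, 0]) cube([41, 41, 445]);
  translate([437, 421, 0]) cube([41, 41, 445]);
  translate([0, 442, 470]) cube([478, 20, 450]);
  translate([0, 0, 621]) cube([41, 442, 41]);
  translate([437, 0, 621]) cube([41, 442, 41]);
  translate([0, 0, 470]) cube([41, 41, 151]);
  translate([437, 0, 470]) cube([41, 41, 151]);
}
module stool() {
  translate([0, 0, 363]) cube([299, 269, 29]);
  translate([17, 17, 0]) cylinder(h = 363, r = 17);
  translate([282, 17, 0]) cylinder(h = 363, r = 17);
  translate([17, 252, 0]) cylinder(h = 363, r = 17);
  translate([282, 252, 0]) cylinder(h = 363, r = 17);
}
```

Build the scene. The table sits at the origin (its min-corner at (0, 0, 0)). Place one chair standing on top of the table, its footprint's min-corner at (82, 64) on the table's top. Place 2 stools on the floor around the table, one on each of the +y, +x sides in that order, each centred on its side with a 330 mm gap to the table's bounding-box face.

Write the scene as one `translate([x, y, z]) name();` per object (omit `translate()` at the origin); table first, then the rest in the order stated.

table();
translate([82, 64, 748]) chair();
translate([167, 1037, 0]) stool();
translate([963, 219, 0]) stool();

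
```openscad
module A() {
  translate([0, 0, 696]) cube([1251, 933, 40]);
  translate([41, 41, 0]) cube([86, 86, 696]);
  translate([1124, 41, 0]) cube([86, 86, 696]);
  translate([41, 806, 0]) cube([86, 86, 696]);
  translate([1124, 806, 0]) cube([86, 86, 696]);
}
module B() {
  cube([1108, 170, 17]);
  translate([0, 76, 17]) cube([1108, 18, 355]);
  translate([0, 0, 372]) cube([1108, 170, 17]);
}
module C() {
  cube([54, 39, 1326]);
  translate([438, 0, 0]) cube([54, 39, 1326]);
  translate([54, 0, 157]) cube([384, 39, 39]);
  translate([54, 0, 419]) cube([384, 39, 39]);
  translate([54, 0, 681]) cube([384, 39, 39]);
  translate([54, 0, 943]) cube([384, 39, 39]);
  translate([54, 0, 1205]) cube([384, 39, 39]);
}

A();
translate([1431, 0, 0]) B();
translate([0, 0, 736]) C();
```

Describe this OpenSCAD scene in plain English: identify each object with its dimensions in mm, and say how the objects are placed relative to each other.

A is a rectangular dining table. The top is 1251×933×40 mm with its upper surface at z = 736 mm. It stands on four 86×86 mm square legs, each inset 41 mm from the nearest pair of top edges, running from the floor to the underside of the top.

B is an I-beam lying along x, 1108 mm long. Overall section height 389 mm. Two flanges 170 mm wide (y) and 17 mm thick, one on the floor and one at the top; a web 18 mm thick runs between them, centred on the flange width.

C is a wooden ladder with two side rails of 54×39 mm section and 1326 mm height, set 492 mm apart overall. Between them run 5 rectangular rungs (39 mm deep, 39 mm thick), front faces flush with the rails' −y face. The bottom of the first rung is 157 mm above the floor and each subsequent rung is 262 mm higher than the one below.

The I-beam is on the floor beside the table on its +x side. The ladder is on top of the table.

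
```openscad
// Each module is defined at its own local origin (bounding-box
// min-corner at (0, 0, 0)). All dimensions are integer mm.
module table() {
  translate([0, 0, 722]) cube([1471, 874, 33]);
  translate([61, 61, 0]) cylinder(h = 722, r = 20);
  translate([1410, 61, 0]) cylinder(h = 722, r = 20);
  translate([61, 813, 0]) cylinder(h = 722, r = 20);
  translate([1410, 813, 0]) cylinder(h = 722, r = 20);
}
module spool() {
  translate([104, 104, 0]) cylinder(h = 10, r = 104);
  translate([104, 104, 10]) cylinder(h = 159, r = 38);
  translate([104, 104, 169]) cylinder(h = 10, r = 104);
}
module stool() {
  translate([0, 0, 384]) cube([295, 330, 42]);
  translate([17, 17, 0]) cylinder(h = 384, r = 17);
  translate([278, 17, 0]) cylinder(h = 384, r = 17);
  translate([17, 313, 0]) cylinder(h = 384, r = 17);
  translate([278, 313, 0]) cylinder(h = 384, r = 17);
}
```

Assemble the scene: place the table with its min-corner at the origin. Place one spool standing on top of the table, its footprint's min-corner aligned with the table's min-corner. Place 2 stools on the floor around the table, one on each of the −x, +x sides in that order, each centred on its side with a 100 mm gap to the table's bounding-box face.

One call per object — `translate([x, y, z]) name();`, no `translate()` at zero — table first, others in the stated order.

table();
translate([0, 0, 755]) spool();
translate([-395, 272, 0]) stool();
translate([1571, 272, 0]) stool();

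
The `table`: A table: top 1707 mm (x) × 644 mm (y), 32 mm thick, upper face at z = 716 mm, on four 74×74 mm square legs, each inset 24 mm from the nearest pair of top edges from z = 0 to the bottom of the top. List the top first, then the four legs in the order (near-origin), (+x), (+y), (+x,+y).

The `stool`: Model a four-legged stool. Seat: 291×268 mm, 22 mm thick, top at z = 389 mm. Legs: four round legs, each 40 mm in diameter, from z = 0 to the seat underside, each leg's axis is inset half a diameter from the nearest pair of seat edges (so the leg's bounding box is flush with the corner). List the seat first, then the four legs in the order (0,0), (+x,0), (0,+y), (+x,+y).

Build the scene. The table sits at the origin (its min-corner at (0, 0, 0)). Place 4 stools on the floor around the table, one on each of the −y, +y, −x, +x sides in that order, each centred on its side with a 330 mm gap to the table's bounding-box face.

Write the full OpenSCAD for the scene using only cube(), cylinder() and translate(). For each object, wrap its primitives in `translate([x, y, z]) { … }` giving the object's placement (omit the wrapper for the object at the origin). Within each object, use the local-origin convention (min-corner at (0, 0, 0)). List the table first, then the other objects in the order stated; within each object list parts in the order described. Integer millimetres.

translate([0, 0, 684]) cube([1707, 644, 32]);
translate([24, 24, 0]) cube([74, 74, 684]);
translate([1609, 24, 0]) cube([74, 74, 684]);
translate([24, 546, 0]) cube([74, 74, 684]);
translate([1609, 546, 0]) cube([74, 74, 684]);
translate([708, -598, 0]) {
  translate([0, 0, 367]) cube([291, 268, 22]);
  translate([20, 20, 0]) cylinder(h = 367, r = 20);
  translate([271, 20, 0]) cylinder(h = 367, r = 20);
  translate([20, 248, 0]) cylinder(h = 367, r = 20);
  translate([271, 248, 0]) cylinder(h = 367, r = 20);
}
translate([708, 974, 0]) {
  translate([0, 0, 367]) cube([291, 268, 22]);
  translate([20, 20, 0]) cylinder(h = 367, r = 20);
  translate([271, 20, 0]) cylinder(h = 367, r = 20);
  translate([20, 248, 0]) cylinder(h = 367, r = 20);
  translate([271, 248, 0]) cylinder(h = 367, r = 20);
}
translate([-621, 188, 0]) {
  translate([0, 0, 367]) cube([291, 268, 22]);
  translate([20, 20, 0]) cylinder(h = 367, r = 20);
  translate([271, 20, 0]) cylinder(h = 367, r = 20);
  translate([20, 248, 0]) cylinder(h = 367, r = 20);
  translate([271, 248, 0]) cylinder(h = 367, r = 20);
}
translate([2037, 188, 0]) {
  translate([0, 0, 367]) cube([291, 268, 22]);
  translate([20, 20, 0]) cylinder(h = 367, r = 20);
  translate([271, 20, 0]) cylinder(h = 367, r = 20);
  translate([20, 248, 0]) cylinder(h = 367, r = 20);
  translate([271, 248, 0]) cylinder(h = 367, r = 20);
}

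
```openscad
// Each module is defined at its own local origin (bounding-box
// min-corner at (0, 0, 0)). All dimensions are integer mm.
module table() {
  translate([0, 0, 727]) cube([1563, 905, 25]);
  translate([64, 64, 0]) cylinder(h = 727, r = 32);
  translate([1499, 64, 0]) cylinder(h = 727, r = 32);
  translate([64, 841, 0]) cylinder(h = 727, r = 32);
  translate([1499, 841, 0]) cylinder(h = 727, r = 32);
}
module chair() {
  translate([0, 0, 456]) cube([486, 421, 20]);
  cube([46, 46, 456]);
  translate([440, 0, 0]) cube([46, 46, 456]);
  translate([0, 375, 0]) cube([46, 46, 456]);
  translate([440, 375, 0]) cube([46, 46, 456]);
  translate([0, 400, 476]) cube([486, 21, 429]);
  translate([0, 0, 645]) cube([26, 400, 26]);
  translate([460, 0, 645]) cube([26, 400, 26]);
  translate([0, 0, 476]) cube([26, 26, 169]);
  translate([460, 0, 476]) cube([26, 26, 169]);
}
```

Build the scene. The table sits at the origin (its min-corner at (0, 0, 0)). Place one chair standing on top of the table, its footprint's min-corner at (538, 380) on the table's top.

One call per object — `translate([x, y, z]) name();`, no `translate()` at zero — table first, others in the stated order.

table();
translate([538, 380, 752]) chair();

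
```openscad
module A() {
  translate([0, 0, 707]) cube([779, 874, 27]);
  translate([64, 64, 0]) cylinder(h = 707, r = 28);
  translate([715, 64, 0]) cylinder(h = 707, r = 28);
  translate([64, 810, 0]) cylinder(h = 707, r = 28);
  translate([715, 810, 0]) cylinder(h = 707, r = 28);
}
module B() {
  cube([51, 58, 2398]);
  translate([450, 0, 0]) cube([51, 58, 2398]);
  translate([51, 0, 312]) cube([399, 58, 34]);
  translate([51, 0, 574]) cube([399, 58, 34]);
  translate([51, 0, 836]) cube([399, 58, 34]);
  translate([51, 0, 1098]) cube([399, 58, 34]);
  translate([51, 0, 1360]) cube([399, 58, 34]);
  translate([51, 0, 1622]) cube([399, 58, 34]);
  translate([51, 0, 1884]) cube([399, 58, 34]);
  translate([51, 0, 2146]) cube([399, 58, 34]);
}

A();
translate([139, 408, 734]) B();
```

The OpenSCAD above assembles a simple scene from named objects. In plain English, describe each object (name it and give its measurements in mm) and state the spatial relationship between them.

A is a table: top 779 mm (x) × 874 mm (y), 27 mm thick, upper face at z = 734 mm, on four round legs of 56 mm diameter, each leg's bounding box inset 36 mm from the nearest pair of top edges, running from z = 0 to the bottom of the top.

B is a wooden ladder with two side rails of 51×58 mm section and 2398 mm height, set 501 mm apart overall. Between them run 8 rectangular rungs (58 mm deep, 34 mm thick), front faces flush with the rails' −y face. The bottom of the first rung is 312 mm above the floor and each subsequent rung is 262 mm higher than the one below.

The ladder is on top of the table, centred.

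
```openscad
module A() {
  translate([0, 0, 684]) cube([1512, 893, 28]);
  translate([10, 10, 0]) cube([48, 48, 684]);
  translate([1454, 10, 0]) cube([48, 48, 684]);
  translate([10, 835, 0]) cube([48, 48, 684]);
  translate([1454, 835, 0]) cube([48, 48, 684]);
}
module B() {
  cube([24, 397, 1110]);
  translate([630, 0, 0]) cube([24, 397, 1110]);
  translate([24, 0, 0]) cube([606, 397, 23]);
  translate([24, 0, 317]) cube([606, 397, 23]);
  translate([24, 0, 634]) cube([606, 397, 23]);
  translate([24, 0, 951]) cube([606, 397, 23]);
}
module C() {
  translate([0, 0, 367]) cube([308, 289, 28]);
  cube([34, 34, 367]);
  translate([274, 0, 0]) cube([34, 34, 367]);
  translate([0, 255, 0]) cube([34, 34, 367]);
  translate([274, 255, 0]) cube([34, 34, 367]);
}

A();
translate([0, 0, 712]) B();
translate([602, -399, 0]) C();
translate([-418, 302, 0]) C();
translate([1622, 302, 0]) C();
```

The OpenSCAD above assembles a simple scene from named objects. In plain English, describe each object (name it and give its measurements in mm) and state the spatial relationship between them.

A is a table: top 1512 mm (x) × 893 mm (y), 28 mm thick, upper face at z = 712 mm, on four 48×48 mm square legs, each inset 10 mm from the nearest pair of top edges, running from z = 0 to the bottom of the top.

B is a bookshelf 654 mm wide overall, 397 mm deep and 1110 mm tall. The two sides are 24 mm thick vertical panels. 4 horizontal shelves of 23 mm thickness span between the inner faces of the sides; the lowest shelf sits on the floor and shelves are stacked with a clear vertical gap of 294 mm between each pair.

C is a four-legged stool. The seat is a 308×289×28 mm slab whose top surface is at z = 395 mm; four square legs, each 34×34 mm in cross-section, run from the floor (z = 0) to the underside of the seat, each flush with a corner of the seat.

The bookshelf is on top of the table. Three stools sit around the table at the −y, −x, +x sides.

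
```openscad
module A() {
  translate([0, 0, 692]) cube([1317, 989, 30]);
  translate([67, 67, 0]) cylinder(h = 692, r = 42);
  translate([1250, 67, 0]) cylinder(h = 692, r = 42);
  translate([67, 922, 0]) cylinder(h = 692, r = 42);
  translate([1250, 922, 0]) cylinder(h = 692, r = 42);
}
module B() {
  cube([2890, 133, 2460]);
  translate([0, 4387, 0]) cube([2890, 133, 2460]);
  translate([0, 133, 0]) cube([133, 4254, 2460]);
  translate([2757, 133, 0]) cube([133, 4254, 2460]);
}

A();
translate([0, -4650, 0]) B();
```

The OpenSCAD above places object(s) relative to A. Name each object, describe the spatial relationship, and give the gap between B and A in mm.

The house frame's nearest face is 130 mm from the table's −y face.

A is a table. B is a house frame. The house frame is on the floor beside the table on its −y side. The gap between the house frame and the table is 130 mm.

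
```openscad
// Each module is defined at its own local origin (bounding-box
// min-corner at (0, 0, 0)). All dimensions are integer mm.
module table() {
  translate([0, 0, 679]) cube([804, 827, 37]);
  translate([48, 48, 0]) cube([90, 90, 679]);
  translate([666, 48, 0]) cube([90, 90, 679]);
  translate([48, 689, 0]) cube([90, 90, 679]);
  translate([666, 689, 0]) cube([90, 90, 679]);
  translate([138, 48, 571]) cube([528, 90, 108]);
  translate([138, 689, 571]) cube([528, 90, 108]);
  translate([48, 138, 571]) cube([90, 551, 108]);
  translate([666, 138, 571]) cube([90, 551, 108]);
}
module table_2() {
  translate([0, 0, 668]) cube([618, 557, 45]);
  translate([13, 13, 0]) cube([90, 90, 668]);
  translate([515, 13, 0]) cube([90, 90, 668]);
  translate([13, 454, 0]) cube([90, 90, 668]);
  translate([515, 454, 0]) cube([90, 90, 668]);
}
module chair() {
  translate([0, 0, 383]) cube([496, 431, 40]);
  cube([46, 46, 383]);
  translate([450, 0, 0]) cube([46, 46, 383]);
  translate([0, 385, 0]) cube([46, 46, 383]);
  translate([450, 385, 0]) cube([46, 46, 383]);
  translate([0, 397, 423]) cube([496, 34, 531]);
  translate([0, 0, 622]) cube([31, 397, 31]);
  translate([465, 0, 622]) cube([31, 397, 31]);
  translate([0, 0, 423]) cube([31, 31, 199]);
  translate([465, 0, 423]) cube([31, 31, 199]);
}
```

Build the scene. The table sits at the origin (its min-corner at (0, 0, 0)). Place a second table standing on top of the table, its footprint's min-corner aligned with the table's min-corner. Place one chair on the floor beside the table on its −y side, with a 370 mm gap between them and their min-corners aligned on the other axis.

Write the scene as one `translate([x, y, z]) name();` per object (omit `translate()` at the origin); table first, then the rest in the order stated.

table();
translate([0, 0, 716]) table_2();
translate([0, -801, 0]) chair();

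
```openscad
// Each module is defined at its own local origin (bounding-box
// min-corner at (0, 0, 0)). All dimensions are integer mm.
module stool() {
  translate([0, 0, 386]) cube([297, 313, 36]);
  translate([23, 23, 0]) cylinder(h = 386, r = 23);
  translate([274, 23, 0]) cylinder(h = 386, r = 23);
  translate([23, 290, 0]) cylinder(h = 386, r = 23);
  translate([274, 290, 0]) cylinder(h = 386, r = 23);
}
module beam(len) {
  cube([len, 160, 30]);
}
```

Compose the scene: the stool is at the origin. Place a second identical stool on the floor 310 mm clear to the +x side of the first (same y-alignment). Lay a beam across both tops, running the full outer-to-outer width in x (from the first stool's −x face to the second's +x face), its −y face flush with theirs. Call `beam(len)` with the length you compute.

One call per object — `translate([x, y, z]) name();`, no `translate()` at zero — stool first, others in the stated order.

stool();
translate([607, 0, 0]) stool();
translate([0, 0, 422]) beam(904);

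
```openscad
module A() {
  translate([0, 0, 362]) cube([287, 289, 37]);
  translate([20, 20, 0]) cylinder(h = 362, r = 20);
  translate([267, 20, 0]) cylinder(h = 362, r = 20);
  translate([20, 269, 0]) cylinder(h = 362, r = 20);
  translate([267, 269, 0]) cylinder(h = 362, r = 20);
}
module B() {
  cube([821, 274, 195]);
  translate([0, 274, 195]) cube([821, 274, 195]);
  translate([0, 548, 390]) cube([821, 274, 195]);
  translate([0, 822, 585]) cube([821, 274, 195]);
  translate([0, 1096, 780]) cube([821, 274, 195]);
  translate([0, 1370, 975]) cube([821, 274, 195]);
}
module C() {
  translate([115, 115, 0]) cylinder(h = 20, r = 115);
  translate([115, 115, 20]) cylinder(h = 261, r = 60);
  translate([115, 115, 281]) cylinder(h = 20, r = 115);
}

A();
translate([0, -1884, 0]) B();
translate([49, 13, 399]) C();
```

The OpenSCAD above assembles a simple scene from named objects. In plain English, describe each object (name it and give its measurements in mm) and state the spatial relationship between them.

A is a simple wooden stool: a rectangular seat 287 mm (x) by 289 mm (y), 37 mm thick, top face at z = 399 mm, on four round legs, each 40 mm in diameter. The legs rest on z = 0, each leg's axis is inset half a diameter from the nearest pair of seat edges (so the leg's bounding box is flush with the corner).

B is a straight staircase of 6 solid steps. Each step is 821 mm wide (x), 274 mm deep (y, the going) and 195 mm tall (the rise). The first step rests on the floor; each subsequent step sits one going further in +y and one rise higher in +z, directly behind and above the previous step with no overlap.

C is a spool: two coaxial disc flanges of radius 115 mm and thickness 20 mm, joined by a core cylinder of radius 60 mm and height 261 mm. The lower flange rests on z = 0 and the three cylinders share a vertical axis.

The staircase is on the floor beside the stool on its −y side. The spool is on top of the stool.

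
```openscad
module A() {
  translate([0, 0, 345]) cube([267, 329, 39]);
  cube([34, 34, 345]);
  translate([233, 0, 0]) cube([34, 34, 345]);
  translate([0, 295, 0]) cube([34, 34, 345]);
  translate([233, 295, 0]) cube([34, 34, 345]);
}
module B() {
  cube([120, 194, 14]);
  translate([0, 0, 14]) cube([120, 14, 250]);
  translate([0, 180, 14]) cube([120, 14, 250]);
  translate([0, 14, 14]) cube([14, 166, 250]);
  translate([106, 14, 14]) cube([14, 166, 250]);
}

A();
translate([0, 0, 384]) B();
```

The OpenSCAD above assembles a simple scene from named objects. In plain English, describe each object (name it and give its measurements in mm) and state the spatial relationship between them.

A is a four-legged stool. The seat is a 267×329×39 mm slab whose top surface is at z = 384 mm; four square legs, each 34×34 mm in cross-section, run from the floor (z = 0) to the underside of the seat, each flush with a corner of the seat.

B is an open-topped rectangular box: outside dimensions 120×194×264 mm, with a uniform wall and base thickness of 14 mm. The base is a full 120×194 slab on the floor; four walls sit on top of the base. The front and back walls (the −y and +y sides) span the full width; the two side walls fit between them.

The open box is on top of the stool.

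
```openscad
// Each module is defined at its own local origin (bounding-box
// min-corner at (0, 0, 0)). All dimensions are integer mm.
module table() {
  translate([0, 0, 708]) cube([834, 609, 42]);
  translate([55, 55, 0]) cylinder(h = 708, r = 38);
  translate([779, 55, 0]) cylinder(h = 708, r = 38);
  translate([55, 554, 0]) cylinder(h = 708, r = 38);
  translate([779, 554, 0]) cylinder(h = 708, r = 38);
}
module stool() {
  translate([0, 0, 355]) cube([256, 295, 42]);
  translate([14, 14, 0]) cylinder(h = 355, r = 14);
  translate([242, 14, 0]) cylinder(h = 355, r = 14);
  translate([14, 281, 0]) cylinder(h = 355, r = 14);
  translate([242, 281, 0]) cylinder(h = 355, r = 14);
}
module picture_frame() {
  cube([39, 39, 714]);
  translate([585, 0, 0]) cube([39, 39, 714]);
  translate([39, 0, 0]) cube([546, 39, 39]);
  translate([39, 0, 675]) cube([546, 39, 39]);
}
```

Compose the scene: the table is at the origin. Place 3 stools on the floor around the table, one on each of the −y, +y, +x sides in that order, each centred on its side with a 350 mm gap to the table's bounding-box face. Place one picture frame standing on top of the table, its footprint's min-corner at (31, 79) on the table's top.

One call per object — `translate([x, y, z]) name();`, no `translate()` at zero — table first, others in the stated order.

table();
translate([289, -645, 0]) stool();
translate([289, 959, 0]) stool();
translate([1184, 157, 0]) stool();
translate([31, 79, 750]) picture_frame();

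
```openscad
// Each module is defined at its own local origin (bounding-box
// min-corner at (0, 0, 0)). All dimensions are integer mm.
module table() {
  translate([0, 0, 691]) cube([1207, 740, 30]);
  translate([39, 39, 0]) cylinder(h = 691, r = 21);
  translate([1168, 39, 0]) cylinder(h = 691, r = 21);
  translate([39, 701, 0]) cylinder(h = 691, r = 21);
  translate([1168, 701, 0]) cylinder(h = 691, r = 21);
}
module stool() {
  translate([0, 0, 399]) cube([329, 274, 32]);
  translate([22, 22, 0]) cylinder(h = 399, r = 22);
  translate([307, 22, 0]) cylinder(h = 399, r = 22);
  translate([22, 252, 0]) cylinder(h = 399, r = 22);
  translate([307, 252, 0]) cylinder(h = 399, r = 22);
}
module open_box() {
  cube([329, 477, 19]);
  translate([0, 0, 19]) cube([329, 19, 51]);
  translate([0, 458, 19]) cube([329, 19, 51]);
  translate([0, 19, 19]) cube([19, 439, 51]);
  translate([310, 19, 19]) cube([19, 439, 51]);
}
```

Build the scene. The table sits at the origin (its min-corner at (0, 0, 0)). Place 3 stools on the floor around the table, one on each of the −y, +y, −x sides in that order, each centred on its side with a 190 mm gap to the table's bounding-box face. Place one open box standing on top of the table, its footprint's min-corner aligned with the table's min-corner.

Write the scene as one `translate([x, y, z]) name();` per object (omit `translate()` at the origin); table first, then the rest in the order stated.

table();
translate([439, -464, 0]) stool();
translate([439, 930, 0]) stool();
translate([-519, 233, 0]) stool();
translate([0, 0, 721]) open_box();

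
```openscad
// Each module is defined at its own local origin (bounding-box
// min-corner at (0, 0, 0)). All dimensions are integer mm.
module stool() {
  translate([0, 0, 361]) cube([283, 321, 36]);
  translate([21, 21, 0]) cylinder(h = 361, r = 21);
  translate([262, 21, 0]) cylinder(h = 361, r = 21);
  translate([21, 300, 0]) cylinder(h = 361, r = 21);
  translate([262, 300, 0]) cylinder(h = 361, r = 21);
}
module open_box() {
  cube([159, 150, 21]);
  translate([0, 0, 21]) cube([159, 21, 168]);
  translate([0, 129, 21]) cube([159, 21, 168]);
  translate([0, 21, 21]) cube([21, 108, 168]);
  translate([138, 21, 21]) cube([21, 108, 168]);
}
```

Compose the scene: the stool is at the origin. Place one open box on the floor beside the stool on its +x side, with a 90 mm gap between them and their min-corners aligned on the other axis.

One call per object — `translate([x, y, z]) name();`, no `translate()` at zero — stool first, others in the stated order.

stool();
translate([373, 0, 0]) open_box();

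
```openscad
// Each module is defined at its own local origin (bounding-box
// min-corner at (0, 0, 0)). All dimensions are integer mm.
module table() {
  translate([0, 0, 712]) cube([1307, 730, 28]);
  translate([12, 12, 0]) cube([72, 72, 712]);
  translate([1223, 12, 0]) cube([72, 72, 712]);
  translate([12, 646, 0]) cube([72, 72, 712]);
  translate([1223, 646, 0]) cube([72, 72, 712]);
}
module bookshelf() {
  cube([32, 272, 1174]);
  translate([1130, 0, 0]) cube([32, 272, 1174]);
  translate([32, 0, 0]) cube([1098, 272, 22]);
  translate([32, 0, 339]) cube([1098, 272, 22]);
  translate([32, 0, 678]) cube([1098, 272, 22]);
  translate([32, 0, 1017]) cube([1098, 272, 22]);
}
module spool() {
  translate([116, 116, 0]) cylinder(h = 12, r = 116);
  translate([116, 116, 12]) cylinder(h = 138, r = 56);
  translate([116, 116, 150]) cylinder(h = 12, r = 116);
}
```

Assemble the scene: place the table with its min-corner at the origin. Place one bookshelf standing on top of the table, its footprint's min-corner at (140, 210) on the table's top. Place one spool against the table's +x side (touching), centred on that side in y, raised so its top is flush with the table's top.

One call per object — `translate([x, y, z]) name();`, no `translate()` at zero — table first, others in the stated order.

table();
translate([140, 210, 740]) bookshelf();
translate([1307, 249, 578]) spool();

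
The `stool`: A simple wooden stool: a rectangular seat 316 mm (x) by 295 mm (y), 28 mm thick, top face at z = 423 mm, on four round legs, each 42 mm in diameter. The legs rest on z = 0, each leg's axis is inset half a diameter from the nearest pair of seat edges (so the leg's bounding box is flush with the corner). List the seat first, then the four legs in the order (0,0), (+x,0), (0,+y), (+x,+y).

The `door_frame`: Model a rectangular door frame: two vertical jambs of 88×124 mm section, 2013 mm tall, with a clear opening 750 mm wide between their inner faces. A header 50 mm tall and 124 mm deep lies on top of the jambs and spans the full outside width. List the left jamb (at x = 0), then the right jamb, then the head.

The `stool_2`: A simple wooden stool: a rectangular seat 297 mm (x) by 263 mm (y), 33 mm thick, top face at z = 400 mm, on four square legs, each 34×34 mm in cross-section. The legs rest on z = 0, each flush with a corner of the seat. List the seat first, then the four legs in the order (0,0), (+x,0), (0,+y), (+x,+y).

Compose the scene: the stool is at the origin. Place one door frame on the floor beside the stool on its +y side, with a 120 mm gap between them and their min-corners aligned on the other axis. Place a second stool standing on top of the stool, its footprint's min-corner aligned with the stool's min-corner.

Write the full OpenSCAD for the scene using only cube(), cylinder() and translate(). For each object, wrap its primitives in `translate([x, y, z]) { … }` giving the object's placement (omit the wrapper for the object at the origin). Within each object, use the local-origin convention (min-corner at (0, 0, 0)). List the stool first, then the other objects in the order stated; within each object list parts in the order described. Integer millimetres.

translate([0, 0, 395]) cube([316, 295, 28]);
translate([21, 21, 0]) cylinder(h = 395, r = 21);
translate([295, 21, 0]) cylinder(h = 395, r = 21);
translate([21, 274, 0]) cylinder(h = 395, r = 21);
translate([295, 274, 0]) cylinder(h = 395, r = 21);
translate([0, 415, 0]) {
  cube([88, 124, 2013]);
  translate([838, 0, 0]) cube([88, 124, 2013]);
  translate([0, 0, 2013]) cube([926, 124, 50]);
}
translate([0, 0, 423]) {
  translate([0, 0, 367]) cube([297, 263, 33]);
  cube([34, 34, 367]);
  translate([263, 0, 0]) cube([34, 34, 367]);
  translate([0, 229, 0]) cube([34, 34, 367]);
  translate([263, 229, 0]) cube([34, 34, 367]);
}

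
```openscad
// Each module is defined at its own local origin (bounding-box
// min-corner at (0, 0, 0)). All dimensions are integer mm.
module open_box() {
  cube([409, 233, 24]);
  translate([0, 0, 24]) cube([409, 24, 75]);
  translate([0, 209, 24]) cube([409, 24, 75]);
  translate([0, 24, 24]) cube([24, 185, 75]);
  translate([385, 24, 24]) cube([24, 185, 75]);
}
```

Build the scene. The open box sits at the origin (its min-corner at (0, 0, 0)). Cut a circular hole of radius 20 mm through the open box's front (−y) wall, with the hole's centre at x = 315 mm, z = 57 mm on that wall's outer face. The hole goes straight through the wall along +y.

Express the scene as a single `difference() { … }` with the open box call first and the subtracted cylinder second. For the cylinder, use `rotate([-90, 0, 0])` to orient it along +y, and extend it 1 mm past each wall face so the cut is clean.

difference() {
  open_box();
  translate([315, -1, 57]) rotate([-90, 0, 0]) cylinder(h = 26, r = 20);
}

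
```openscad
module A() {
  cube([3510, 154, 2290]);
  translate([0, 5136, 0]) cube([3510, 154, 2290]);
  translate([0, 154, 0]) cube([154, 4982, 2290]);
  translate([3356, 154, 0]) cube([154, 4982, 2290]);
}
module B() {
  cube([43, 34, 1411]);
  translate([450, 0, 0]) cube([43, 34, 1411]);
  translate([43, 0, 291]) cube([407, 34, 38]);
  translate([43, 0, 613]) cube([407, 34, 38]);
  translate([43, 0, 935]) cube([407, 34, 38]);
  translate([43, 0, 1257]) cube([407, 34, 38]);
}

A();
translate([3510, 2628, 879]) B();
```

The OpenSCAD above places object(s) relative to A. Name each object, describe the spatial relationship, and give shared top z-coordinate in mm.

Both tops at z = 2290 mm.

A is a house frame. B is a ladder. The ladder is beside the house frame with their tops flush at z = 2290. The shared top z-coordinate is 2290 mm.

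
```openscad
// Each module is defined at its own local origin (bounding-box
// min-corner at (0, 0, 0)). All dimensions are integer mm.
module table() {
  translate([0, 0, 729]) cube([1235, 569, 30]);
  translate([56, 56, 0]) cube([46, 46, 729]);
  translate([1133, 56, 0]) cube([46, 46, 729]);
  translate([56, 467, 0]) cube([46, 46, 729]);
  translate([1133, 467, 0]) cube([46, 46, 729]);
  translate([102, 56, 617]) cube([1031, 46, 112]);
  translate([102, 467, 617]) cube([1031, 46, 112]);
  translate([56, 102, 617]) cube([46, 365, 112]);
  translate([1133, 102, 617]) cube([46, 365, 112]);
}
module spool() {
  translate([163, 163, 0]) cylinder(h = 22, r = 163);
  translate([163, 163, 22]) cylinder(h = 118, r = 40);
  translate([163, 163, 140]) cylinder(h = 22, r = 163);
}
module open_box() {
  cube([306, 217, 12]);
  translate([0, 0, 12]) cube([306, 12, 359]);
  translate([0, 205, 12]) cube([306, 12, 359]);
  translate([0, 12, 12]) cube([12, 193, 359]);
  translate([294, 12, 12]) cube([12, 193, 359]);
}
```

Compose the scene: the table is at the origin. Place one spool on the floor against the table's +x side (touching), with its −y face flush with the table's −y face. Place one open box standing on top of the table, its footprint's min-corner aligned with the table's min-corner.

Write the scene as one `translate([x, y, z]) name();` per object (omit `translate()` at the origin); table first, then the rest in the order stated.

table();
translate([1235, 0, 0]) spool();
translate([0, 0, 759]) open_box();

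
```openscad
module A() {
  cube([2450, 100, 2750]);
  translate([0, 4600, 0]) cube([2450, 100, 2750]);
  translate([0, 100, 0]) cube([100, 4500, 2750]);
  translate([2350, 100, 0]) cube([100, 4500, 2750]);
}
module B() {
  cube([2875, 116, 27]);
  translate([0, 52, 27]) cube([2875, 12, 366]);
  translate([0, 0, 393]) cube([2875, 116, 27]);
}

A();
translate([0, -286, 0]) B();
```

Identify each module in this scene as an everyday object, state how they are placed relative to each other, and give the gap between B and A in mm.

The I-beam's nearest face is 170 mm from the house frame's −y face.

A is a house frame. B is an I-beam. The I-beam is on the floor beside the house frame on its −y side. The gap between the I-beam and the house frame is 170 mm.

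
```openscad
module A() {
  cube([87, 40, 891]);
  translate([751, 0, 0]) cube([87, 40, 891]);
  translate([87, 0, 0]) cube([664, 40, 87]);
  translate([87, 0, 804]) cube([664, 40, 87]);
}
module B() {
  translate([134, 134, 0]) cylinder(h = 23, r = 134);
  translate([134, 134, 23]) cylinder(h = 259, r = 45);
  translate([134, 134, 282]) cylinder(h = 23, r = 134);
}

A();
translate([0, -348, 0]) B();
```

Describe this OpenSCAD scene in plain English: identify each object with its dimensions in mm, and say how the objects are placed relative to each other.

A is a picture frame with a 664×717 mm rectangular opening (x by z) and a uniform 87 mm border on every side. Frame depth is 40 mm along y. It is built from two vertical stiles running the full outside height and two horizontal rails spanning the gap between the stiles.

B is a spool: two coaxial disc flanges of radius 134 mm and thickness 23 mm, joined by a core cylinder of radius 45 mm and height 259 mm. The lower flange rests on z = 0 and the three cylinders share a vertical axis.

The spool is on the floor beside the picture frame on its −y side.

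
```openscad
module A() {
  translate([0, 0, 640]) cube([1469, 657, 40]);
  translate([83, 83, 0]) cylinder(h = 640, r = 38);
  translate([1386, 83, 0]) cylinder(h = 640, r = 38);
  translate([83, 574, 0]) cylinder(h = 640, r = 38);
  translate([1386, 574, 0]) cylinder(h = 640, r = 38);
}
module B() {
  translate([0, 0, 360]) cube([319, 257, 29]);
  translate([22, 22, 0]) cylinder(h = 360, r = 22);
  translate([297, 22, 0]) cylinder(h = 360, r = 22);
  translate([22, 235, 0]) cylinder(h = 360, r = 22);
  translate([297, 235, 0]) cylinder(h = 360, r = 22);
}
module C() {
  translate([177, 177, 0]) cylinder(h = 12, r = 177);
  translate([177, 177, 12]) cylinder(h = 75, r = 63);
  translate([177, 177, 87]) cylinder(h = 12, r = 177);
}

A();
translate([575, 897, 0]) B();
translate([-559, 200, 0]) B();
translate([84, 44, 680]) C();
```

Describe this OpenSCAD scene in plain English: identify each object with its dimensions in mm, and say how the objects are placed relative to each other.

A is a table: top 1469 mm (x) × 657 mm (y), 40 mm thick, upper face at z = 680 mm, on four round legs of 76 mm diameter, each leg's bounding box inset 45 mm from the nearest pair of top edges, running from z = 0 to the bottom of the top.

B is a simple wooden stool: a rectangular seat 319 mm (x) by 257 mm (y), 29 mm thick, top face at z = 389 mm, on four round legs, each 44 mm in diameter. The legs rest on z = 0, each leg's axis is inset half a diameter from the nearest pair of seat edges (so the leg's bounding box is flush with the corner).

C is a spool: two coaxial disc flanges of radius 177 mm and thickness 12 mm, joined by a core cylinder of radius 63 mm and height 75 mm. The lower flange rests on z = 0 and the three cylinders share a vertical axis.

Two stools sit around the table at the +y, −x sides. The spool is on top of the table.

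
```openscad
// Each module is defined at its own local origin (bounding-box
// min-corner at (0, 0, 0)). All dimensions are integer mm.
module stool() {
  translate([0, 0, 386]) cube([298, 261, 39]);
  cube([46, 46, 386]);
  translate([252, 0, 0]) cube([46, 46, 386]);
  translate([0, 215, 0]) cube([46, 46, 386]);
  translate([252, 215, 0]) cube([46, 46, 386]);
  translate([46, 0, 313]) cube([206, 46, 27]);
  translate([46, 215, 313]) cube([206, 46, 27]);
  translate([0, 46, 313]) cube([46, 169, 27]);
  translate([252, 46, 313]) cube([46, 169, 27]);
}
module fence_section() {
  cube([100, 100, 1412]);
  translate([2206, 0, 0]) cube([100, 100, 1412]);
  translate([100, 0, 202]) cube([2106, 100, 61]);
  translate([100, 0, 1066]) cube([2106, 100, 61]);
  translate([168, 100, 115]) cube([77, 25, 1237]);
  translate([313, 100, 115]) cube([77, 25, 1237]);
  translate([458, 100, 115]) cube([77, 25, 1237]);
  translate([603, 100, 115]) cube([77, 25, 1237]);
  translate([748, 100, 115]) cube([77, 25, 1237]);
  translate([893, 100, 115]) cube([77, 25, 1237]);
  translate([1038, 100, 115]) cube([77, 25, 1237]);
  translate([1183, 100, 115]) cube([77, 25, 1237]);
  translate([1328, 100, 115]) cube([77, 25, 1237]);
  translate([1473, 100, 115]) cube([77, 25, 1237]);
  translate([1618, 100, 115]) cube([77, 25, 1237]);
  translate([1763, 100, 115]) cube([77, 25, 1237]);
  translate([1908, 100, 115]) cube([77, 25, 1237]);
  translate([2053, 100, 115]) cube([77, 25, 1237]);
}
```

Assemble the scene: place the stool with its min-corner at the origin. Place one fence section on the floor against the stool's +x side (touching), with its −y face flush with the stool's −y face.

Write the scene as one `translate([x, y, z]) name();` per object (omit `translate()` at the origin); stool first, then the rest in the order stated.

stool();
translate([298, 0, 0]) fence_section();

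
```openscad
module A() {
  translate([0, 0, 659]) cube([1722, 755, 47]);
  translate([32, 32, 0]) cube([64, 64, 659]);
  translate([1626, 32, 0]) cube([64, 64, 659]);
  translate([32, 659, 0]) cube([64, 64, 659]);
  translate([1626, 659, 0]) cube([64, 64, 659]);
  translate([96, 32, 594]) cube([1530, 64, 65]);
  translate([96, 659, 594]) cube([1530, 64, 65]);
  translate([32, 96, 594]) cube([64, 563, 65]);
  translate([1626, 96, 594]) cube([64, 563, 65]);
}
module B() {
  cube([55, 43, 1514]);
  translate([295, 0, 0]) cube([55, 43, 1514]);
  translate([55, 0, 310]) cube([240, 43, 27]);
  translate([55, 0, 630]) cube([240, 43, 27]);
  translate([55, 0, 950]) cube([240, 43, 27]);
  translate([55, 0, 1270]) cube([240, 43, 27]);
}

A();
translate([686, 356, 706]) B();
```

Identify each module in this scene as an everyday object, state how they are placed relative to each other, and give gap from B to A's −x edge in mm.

The ladder's min-x is at 686; the table's min-x is 0; gap = 686 mm.

A is a table. B is a ladder. The ladder is on top of the table, centred. The gap from the ladder to the table's −x edge is 686 mm.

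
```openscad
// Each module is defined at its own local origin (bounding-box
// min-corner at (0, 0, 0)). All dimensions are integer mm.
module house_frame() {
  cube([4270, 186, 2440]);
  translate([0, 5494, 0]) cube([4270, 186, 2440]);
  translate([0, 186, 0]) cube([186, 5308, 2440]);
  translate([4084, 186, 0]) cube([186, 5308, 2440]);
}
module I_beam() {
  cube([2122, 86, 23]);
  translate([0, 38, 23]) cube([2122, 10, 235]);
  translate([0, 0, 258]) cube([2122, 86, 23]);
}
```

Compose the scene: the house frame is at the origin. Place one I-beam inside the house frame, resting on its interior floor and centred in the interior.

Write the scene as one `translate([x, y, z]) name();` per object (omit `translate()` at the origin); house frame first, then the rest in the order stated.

house_frame();
translate([1074, 2797, 0]) I_beam();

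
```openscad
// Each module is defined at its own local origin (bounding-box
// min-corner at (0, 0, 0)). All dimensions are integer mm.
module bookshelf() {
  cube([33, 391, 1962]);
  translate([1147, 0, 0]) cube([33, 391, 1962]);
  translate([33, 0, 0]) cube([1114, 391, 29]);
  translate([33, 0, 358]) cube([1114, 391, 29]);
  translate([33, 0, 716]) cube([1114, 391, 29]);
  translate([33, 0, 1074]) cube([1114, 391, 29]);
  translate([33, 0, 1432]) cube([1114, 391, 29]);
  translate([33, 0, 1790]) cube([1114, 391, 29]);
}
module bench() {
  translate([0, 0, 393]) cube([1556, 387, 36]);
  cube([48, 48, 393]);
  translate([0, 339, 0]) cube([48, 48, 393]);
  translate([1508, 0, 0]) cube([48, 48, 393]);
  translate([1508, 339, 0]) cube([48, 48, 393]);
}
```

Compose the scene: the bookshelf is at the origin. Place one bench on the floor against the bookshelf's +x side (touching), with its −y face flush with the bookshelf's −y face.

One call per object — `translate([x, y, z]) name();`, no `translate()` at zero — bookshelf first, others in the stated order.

bookshelf();
translate([1180, 0, 0]) bench();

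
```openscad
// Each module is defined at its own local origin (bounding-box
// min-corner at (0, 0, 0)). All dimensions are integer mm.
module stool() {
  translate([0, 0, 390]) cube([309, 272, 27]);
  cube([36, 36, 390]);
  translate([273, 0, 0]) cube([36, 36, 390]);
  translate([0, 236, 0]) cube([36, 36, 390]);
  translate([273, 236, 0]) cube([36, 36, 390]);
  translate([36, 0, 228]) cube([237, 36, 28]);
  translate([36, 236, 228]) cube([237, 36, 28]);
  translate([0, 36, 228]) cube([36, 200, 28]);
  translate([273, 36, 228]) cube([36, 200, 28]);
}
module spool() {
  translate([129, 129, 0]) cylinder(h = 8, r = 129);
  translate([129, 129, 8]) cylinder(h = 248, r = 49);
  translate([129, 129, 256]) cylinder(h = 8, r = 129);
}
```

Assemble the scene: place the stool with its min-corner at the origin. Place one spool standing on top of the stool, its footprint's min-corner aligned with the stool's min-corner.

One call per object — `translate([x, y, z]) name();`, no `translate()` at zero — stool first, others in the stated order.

stool();
translate([0, 0, 417]) spool();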